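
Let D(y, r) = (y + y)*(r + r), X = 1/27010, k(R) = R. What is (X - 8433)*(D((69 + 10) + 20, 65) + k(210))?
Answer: -591076978755/2701 ≈ -2.1884e+8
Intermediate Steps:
X = 1/27010 ≈ 3.7023e-5
D(y, r) = 4*r*y (D(y, r) = (2*y)*(2*r) = 4*r*y)
(X - 8433)*(D((69 + 10) + 20, 65) + k(210)) = (1/27010 - 8433)*(4*65*((69 + 10) + 20) + 210) = -227775329*(4*65*(79 + 20) + 210)/27010 = -227775329*(4*65*99 + 210)/27010 = -227775329*(25740 + 210)/27010 = -227775329/27010*25950 = -591076978755/2701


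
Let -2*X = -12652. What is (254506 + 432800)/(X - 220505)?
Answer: -229102/71393 ≈ -3.2090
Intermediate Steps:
X = 6326 (X = -1/2*(-12652) = 6326)
(254506 + 432800)/(X - 220505) = (254506 + 432800)/(6326 - 220505) = 687306/(-214179) = 687306*(-1/214179) = -229102/71393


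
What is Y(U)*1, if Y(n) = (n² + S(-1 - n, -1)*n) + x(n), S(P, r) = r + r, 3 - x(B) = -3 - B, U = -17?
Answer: 312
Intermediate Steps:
x(B) = 6 + B (x(B) = 3 - (-3 - B) = 3 + (3 + B) = 6 + B)
S(P, r) = 2*r
Y(n) = 6 + n² - n (Y(n) = (n² + (2*(-1))*n) + (6 + n) = (n² - 2*n) + (6 + n) = 6 + n² - n)
Y(U)*1 = (6 + (-17)² - 1*(-17))*1 = (6 + 289 + 17)*1 = 312*1 = 312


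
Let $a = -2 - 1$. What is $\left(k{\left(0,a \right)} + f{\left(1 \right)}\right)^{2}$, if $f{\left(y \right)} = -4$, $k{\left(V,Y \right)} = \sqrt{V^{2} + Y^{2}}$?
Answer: $1$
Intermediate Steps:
$a = -3$ ($a = -2 - 1 = -3$)
$\left(k{\left(0,a \right)} + f{\left(1 \right)}\right)^{2} = \left(\sqrt{0^{2} + \left(-3\right)^{2}} - 4\right)^{2} = \left(\sqrt{0 + 9} - 4\right)^{2} = \left(\sqrt{9} - 4\right)^{2} = \left(3 - 4\right)^{2} = \left(-1\right)^{2} = 1$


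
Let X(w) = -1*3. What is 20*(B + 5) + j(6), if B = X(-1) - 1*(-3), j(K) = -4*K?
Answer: 76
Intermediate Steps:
X(w) = -3
j(K) = -4*K
B = 0 (B = -3 - 1*(-3) = -3 + 3 = 0)
20*(B + 5) + j(6) = 20*(0 + 5) - 4*6 = 20*5 - 24 = 100 - 24 = 76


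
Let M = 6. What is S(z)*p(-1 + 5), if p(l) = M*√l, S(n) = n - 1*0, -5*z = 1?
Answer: -12/5 ≈ -2.4000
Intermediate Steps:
z = -⅕ (z = -⅕*1 = -⅕ ≈ -0.20000)
S(n) = n (S(n) = n + 0 = n)
p(l) = 6*√l
S(z)*p(-1 + 5) = -6*√(-1 + 5)/5 = -6*√4/5 = -6*2/5 = -⅕*12 = -12/5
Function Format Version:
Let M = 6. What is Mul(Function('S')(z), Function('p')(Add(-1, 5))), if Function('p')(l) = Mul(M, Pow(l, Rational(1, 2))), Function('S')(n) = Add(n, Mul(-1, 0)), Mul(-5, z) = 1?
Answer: Rational(-12, 5) ≈ -2.4000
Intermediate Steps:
z = Rational(-1, 5) (z = Mul(Rational(-1, 5), 1) = Rational(-1, 5) ≈ -0.20000)
Function('S')(n) = n (Function('S')(n) = Add(n, 0) = n)
Function('p')(l) = Mul(6, Pow(l, Rational(1, 2)))
Mul(Function('S')(z), Function('p')(Add(-1, 5))) = Mul(Rational(-1, 5), Mul(6, Pow(Add(-1, 5), Rational(1, 2)))) = Mul(Rational(-1, 5), Mul(6, Pow(4, Rational(1, 2)))) = Mul(Rational(-1, 5), Mul(6, 2)) = Mul(Rational(-1, 5), 12) = Rational(-12, 5)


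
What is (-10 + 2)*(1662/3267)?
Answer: -4432/1089 ≈ -4.0698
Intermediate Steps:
(-10 + 2)*(1662/3267) = -13296/3267 = -8*554/1089 = -4432/1089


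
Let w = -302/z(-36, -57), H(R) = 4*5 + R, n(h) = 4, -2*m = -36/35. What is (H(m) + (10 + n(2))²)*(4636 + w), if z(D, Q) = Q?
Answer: 668263404/665 ≈ 1.0049e+6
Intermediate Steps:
m = 18/35 (m = -(-18)/35 = -½*(-36/35) = 18/35 ≈ 0.51429)
H(R) = 20 + R
w = 302/57 (w = -302/(-57) = -302*(-1/57) = 302/57 ≈ 5.2982)
(H(m) + (10 + n(2))²)*(4636 + w) = ((20 + 18/35) + (10 + 4)²)*(4636 + 302/57) = (718/35 + 14²)*(264554/57) = (718/35 + 196)*(264554/57) = (7578/35)*(264554/57) = 668263404/665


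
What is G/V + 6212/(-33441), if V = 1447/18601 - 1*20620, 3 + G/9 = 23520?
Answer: -4964385706387/475049436159 ≈ -10.450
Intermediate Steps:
G = 211653 (G = -27 + 9*23520 = -27 + 211680 = 211653)
V = -383551173/18601 (V = 1447*(1/18601) - 20620 = 1447/18601 - 20620 = -383551173/18601 ≈ -20620.)
G/V + 6212/(-33441) = 211653/(-383551173/18601) + 6212/(-33441) = 211653*(-18601/383551173) + 6212*(-1/33441) = -145813239/14205599 - 6212/33441 = -4964385706387/475049436159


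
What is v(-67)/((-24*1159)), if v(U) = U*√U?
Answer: 67*I*√67/27816 ≈ 0.019716*I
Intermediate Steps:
v(U) = U^(3/2)
v(-67)/((-24*1159)) = (-67)^(3/2)/((-24*1159)) = -67*I*√67/(-27816) = -67*I*√67*(-1/27816) = 67*I*√67/27816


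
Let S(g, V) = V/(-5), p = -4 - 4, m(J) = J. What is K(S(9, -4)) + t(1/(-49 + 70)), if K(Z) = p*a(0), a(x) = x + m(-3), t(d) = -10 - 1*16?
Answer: -2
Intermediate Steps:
p = -8
t(d) = -26 (t(d) = -10 - 16 = -26)
S(g, V) = -V/5 (S(g, V) = V*(-⅕) = -V/5)
a(x) = -3 + x (a(x) = x - 3 = -3 + x)
K(Z) = 24 (K(Z) = -8*(-3 + 0) = -8*(-3) = 24)
K(S(9, -4)) + t(1/(-49 + 70)) = 24 - 26 = -2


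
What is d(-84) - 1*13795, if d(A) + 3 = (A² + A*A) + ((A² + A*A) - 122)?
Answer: 14304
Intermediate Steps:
d(A) = -125 + 4*A² (d(A) = -3 + ((A² + A*A) + ((A² + A*A) - 122)) = -3 + ((A² + A²) + ((A² + A²) - 122)) = -3 + (2*A² + (2*A² - 122)) = -3 + (2*A² + (-122 + 2*A²)) = -3 + (-122 + 4*A²) = -125 + 4*A²)
d(-84) - 1*13795 = (-125 + 4*(-84)²) - 1*13795 = (-125 + 4*7056) - 13795 = (-125 + 28224) - 13795 = 28099 - 13795 = 14304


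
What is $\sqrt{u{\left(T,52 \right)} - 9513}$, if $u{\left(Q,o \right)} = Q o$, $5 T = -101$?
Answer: $\frac{i \sqrt{264085}}{5} \approx 102.78 i$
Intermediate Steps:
$T = - \frac{101}{5}$ ($T = \frac{1}{5} \left(-101\right) = - \frac{101}{5} \approx -20.2$)
$\sqrt{u{\left(T,52 \right)} - 9513} = \sqrt{\left(- \frac{101}{5}\right) 52 - 9513} = \sqrt{- \frac{5252}{5} - 9513} = \sqrt{- \frac{52817}{5}} = \frac{i \sqrt{264085}}{5}$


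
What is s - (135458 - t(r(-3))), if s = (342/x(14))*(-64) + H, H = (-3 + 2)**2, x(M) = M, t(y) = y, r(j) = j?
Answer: -959164/7 ≈ -1.3702e+5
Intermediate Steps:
H = 1 (H = (-1)**2 = 1)
s = -10937/7 (s = (342/14)*(-64) + 1 = (342*(1/14))*(-64) + 1 = (171/7)*(-64) + 1 = -10944/7 + 1 = -10937/7 ≈ -1562.4)
s - (135458 - t(r(-3))) = -10937/7 - (135458 - 1*(-3)) = -10937/7 - (135458 + 3) = -10937/7 - 1*135461 = -10937/7 - 135461 = -959164/7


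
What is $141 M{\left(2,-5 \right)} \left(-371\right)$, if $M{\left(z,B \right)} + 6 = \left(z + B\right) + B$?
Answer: $732354$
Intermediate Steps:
$M{\left(z,B \right)} = -6 + z + 2 B$ ($M{\left(z,B \right)} = -6 + \left(\left(z + B\right) + B\right) = -6 + \left(\left(B + z\right) + B\right) = -6 + \left(z + 2 B\right) = -6 + z + 2 B$)
$141 M{\left(2,-5 \right)} \left(-371\right) = 141 \left(-6 + 2 + 2 \left(-5\right)\right) \left(-371\right) = 141 \left(-6 + 2 - 10\right) \left(-371\right) = 141 \left(-14\right) \left(-371\right) = \left(-1974\right) \left(-371\right) = 732354$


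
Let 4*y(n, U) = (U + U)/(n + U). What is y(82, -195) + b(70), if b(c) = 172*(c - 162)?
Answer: -3576029/226 ≈ -15823.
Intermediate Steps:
y(n, U) = U/(2*(U + n)) (y(n, U) = ((U + U)/(n + U))/4 = ((2*U)/(U + n))/4 = (2*U/(U + n))/4 = U/(2*(U + n)))
b(c) = -27864 + 172*c (b(c) = 172*(-162 + c) = -27864 + 172*c)
y(82, -195) + b(70) = (1/2)*(-195)/(-195 + 82) + (-27864 + 172*70) = (1/2)*(-195)/(-113) + (-27864 + 12040) = (1/2)*(-195)*(-1/113) - 15824 = 195/226 - 15824 = -3576029/226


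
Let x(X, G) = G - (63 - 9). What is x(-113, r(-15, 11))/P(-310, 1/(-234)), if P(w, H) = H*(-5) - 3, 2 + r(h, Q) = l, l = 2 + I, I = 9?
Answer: 10530/697 ≈ 15.108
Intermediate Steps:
l = 11 (l = 2 + 9 = 11)
r(h, Q) = 9 (r(h, Q) = -2 + 11 = 9)
P(w, H) = -3 - 5*H (P(w, H) = -5*H - 3 = -3 - 5*H)
x(X, G) = -54 + G (x(X, G) = G - 1*54 = G - 54 = -54 + G)
x(-113, r(-15, 11))/P(-310, 1/(-234)) = (-54 + 9)/(-3 - 5/(-234)) = -45/(-3 - 5*(-1/234)) = -45/(-3 + 5/234) = -45/(-697/234) = -45*(-234/697) = 10530/697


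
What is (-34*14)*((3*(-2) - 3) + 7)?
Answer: 952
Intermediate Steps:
(-34*14)*((3*(-2) - 3) + 7) = -476*((-6 - 3) + 7) = -476*(-9 + 7) = -476*(-2) = 952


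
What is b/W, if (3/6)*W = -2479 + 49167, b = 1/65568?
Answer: 1/6122477568 ≈ 1.6333e-10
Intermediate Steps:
b = 1/65568 ≈ 1.5251e-5
W = 93376 (W = 2*(-2479 + 49167) = 2*46688 = 93376)
b/W = (1/65568)/93376 = (1/65568)*(1/93376) = 1/6122477568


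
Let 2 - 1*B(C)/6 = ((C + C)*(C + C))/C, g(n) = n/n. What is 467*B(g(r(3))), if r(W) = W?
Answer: -5604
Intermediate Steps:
g(n) = 1
B(C) = 12 - 24*C (B(C) = 12 - 6*(C + C)*(C + C)/C = 12 - 6*(2*C)*(2*C)/C = 12 - 6*4*C**2/C = 12 - 24*C)
467*B(g(r(3))) = 467*(12 - 24*1) = 467*(12 - 24) = 467*(-12) = -5604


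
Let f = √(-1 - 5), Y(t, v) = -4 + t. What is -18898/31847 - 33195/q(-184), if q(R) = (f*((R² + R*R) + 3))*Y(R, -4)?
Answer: -18898/31847 - 2213*I*√6/5092168 ≈ -0.5934 - 0.0010645*I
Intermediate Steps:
f = I*√6 (f = √(-6) = I*√6 ≈ 2.4495*I)
q(R) = I*√6*(-4 + R)*(3 + 2*R²) (q(R) = ((I*√6)*((R² + R*R) + 3))*(-4 + R) = ((I*√6)*((R² + R²) + 3))*(-4 + R) = ((I*√6)*(2*R² + 3))*(-4 + R) = ((I*√6)*(3 + 2*R²))*(-4 + R) = (I*√6*(3 + 2*R²))*(-4 + R) = I*√6*(-4 + R)*(3 + 2*R²))
-18898/31847 - 33195/q(-184) = -18898/31847 - 33195*(-I*√6/(6*(-4 - 184)*(3 + 2*(-184)²))) = -18898*1/31847 - 33195*I*√6/(1128*(3 + 2*33856)) = -18898/31847 - 33195*I*√6/(1128*(3 + 67712)) = -18898/31847 - 33195*I*√6/76382520 = -18898/31847 - 2213*I*√6/5092168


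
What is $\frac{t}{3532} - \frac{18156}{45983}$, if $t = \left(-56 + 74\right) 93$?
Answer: $\frac{6424275}{81205978} \approx 0.079111$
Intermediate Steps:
$t = 1674$ ($t = 18 \cdot 93 = 1674$)
$\frac{t}{3532} - \frac{18156}{45983} = \frac{1674}{3532} - \frac{18156}{45983} = 1674 \cdot \frac{1}{3532} - \frac{18156}{45983} = \frac{837}{1766} - \frac{18156}{45983} = \frac{6424275}{81205978}$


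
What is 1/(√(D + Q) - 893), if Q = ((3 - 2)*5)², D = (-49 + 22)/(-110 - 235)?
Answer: -102695/91703751 - 2*√82915/91703751 ≈ -0.0011261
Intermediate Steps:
D = 9/115 (D = -27/(-345) = -27*(-1/345) = 9/115 ≈ 0.078261)
Q = 25 (Q = (1*5)² = 5² = 25)
1/(√(D + Q) - 893) = 1/(√(9/115 + 25) - 893) = 1/(√(2884/115) - 893) = 1/(2*√82915/115 - 893) = 1/(-893 + 2*√82915/115)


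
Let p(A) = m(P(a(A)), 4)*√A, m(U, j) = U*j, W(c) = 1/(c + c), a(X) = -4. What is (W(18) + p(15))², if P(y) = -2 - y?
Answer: 1244161/1296 + 4*√15/9 ≈ 961.72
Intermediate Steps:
W(c) = 1/(2*c)
p(A) = 8*√A (p(A) = ((-2 - 1*(-4))*4)*√A = ((-2 + 4)*4)*√A = (2*4)*√A = 8*√A)
(W(18) + p(15))² = ((½)/18 + 8*√15)² = ((½)*(1/18) + 8*√15)² = (1/36 + 8*√15)²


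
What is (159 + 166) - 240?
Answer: 85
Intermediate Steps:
(159 + 166) - 240 = 325 - 240 = 85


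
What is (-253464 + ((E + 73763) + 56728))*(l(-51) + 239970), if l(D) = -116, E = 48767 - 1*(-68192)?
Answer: -1442481956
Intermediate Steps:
E = 116959 (E = 48767 + 68192 = 116959)
(-253464 + ((E + 73763) + 56728))*(l(-51) + 239970) = (-253464 + ((116959 + 73763) + 56728))*(-116 + 239970) = (-253464 + (190722 + 56728))*239854 = (-253464 + 247450)*239854 = -6014*239854 = -1442481956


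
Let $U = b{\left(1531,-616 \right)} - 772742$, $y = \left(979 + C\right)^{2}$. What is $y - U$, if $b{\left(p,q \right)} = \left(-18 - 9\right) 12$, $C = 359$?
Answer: $2563310$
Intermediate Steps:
$y = 1790244$ ($y = \left(979 + 359\right)^{2} = 1338^{2} = 1790244$)
$b{\left(p,q \right)} = -324$ ($b{\left(p,q \right)} = \left(-27\right) 12 = -324$)
$U = -773066$ ($U = -324 - 772742 = -773066$)
$y - U = 1790244 - -773066 = 1790244 + 773066 = 2563310$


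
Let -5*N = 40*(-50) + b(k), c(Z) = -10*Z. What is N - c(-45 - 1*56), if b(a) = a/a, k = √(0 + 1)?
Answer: -3051/5 ≈ -610.20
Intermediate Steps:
k = 1 (k = √1 = 1)
b(a) = 1
N = 1999/5 (N = -(40*(-50) + 1)/5 = -(-2000 + 1)/5 = -⅕*(-1999) = 1999/5 ≈ 399.80)
N - c(-45 - 1*56) = 1999/5 - (-10)*(-45 - 1*56) = 1999/5 - (-10)*(-45 - 56) = 1999/5 - (-10)*(-101) = 1999/5 - 1*1010 = 1999/5 - 1010 = -3051/5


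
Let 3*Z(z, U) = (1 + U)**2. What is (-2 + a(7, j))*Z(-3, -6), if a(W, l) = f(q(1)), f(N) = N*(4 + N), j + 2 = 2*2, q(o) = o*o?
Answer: 25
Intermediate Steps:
q(o) = o**2
j = 2 (j = -2 + 2*2 = -2 + 4 = 2)
Z(z, U) = (1 + U)**2/3
a(W, l) = 5 (a(W, l) = 1**2*(4 + 1**2) = 1*(4 + 1) = 1*5 = 5)
(-2 + a(7, j))*Z(-3, -6) = (-2 + 5)*((1 - 6)**2/3) = 3*((1/3)*(-5)**2) = 3*((1/3)*25) = 3*(25/3) = 25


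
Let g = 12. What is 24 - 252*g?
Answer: -3000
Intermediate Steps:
24 - 252*g = 24 - 252*12 = 24 - 3024 = -3000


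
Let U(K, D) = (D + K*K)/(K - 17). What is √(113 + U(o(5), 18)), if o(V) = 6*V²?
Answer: √4993751/133 ≈ 16.802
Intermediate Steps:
U(K, D) = (D + K²)/(-17 + K)
√(113 + U(o(5), 18)) = √(113 + (18 + (6*5²)²)/(-17 + 6*5²)) = √(113 + (18 + (6*25)²)/(-17 + 6*25)) = √(113 + (18 + 150²)/(-17 + 150)) = √(113 + (18 + 22500)/133) = √(113 + (1/133)*22518) = √(113 + 22518/133) = √(37547/133) = √4993751/133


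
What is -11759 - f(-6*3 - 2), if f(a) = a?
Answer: -11739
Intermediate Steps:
-11759 - f(-6*3 - 2) = -11759 - (-6*3 - 2) = -11759 - (-18 - 2) = -11759 - 1*(-20) = -11759 + 20 = -11739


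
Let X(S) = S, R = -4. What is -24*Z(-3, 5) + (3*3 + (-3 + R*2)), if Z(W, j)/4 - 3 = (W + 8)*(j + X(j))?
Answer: -5090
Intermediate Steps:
Z(W, j) = 12 + 8*j*(8 + W) (Z(W, j) = 12 + 4*((W + 8)*(j + j)) = 12 + 4*((8 + W)*(2*j)) = 12 + 4*(2*j*(8 + W)) = 12 + 8*j*(8 + W))
-24*Z(-3, 5) + (3*3 + (-3 + R*2)) = -24*(12 + 64*5 + 8*(-3)*5) + (3*3 + (-3 - 4*2)) = -24*(12 + 320 - 120) + (9 + (-3 - 8)) = -24*212 + (9 - 11) = -5088 - 2 = -5090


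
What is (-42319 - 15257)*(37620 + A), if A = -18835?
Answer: -1081565160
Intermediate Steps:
(-42319 - 15257)*(37620 + A) = (-42319 - 15257)*(37620 - 18835) = -57576*18785 = -1081565160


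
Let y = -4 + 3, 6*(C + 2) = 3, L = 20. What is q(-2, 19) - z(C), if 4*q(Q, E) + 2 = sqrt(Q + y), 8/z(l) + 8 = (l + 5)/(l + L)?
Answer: 303/578 + I*sqrt(3)/4 ≈ 0.52422 + 0.43301*I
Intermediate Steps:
C = -3/2 (C = -2 + (1/6)*3 = -2 + 1/2 = -3/2 ≈ -1.5000)
y = -1
z(l) = 8/(-8 + (5 + l)/(20 + l)) (z(l) = 8/(-8 + (l + 5)/(l + 20)) = 8/(-8 + (5 + l)/(20 + l)))
q(Q, E) = -1/2 + sqrt(-1 + Q)/4 (q(Q, E) = -1/2 + sqrt(Q - 1)/4 = -1/2 + sqrt(-1 + Q)/4)
q(-2, 19) - z(C) = (-1/2 + sqrt(-1 - 2)/4) - 8*(-20 - 1*(-3/2))/(155 + 7*(-3/2)) = (-1/2 + sqrt(-3)/4) - 8*(-20 + 3/2)/(155 - 21/2) = (-1/2 + (I*sqrt(3))/4) - 8*(-37)/(289/2*2) = (-1/2 + I*sqrt(3)/4) - 8*2*(-37)/(289*2) = (-1/2 + I*sqrt(3)/4) - 1*(-296/289) = (-1/2 + I*sqrt(3)/4) + 296/289 = 303/578 + I*sqrt(3)/4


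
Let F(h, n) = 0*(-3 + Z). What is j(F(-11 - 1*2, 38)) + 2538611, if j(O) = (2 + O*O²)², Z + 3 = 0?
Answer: 2538615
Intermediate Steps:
Z = -3 (Z = -3 + 0 = -3)
F(h, n) = 0 (F(h, n) = 0*(-3 - 3) = 0*(-6) = 0)
j(O) = (2 + O³)²
j(F(-11 - 1*2, 38)) + 2538611 = (2 + 0³)² + 2538611 = (2 + 0)² + 2538611 = 2² + 2538611 = 4 + 2538611 = 2538615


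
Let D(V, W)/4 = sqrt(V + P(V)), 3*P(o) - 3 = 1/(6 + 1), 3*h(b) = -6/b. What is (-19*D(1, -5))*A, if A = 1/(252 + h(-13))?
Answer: -494*sqrt(903)/34419 ≈ -0.43129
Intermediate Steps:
h(b) = -2/b (h(b) = (-6/b)/3 = -2/b)
P(o) = 22/21 (P(o) = 1 + 1/(3*(6 + 1)) = 1 + (1/3)/7 = 1 + (1/3)*(1/7) = 1 + 1/21 = 22/21)
D(V, W) = 4*sqrt(22/21 + V) (D(V, W) = 4*sqrt(V + 22/21) = 4*sqrt(22/21 + V))
A = 13/3278 (A = 1/(252 - 2/(-13)) = 1/(252 - 2*(-1/13)) = 1/(252 + 2/13) = 1/(3278/13) = 13/3278 ≈ 0.0039658)
(-19*D(1, -5))*A = -76*sqrt(462 + 441*1)/21*(13/3278) = -76*sqrt(462 + 441)/21*(13/3278) = -76*sqrt(903)/21*(13/3278) = -494*sqrt(903)/34419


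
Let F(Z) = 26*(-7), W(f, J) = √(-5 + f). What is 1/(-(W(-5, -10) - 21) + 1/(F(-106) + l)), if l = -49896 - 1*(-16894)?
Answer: 23124701792/496629819329 + 1101177856*I*√10/496629819329 ≈ 0.046563 + 0.0070117*I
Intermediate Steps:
F(Z) = -182
l = -33002 (l = -49896 + 16894 = -33002)
1/(-(W(-5, -10) - 21) + 1/(F(-106) + l)) = 1/(-(√(-5 - 5) - 21) + 1/(-182 - 33002)) = 1/(-(√(-10) - 21) + 1/(-33184)) = 1/(-(I*√10 - 21) - 1/33184) = 1/(-(-21 + I*√10) - 1/33184) = 1/((21 - I*√10) - 1/33184) = 1/(696863/33184 - I*√10)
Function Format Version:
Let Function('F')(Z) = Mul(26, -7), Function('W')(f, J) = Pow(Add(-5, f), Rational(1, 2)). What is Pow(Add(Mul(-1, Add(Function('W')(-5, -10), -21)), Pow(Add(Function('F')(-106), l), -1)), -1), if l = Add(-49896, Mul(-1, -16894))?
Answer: Add(Rational(23124701792, 496629819329), Mul(Rational(1101177856, 496629819329), I, Pow(10, Rational(1, 2)))) ≈ Add(0.046563, Mul(0.0070117, I))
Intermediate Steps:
Function('F')(Z) = -182
l = -33002 (l = Add(-49896, 16894) = -33002)
Pow(Add(Mul(-1, Add(Function('W')(-5, -10), -21)), Pow(Add(Function('F')(-106), l), -1)), -1) = Pow(Add(Mul(-1, Add(Pow(Add(-5, -5), Rational(1, 2)), -21)), Pow(Add(-182, -33002), -1)), -1) = Pow(Add(Mul(-1, Add(Pow(-10, Rational(1, 2)), -21)), Pow(-33184, -1)), -1) = Pow(Add(Mul(-1, Add(Mul(I, Pow(10, Rational(1, 2))), -21)), Rational(-1, 33184)), -1) = Pow(Add(Mul(-1, Add(-21, Mul(I, Pow(10, Rational(1, 2))))), Rational(-1, 33184)), -1) = Pow(Add(Add(21, Mul(-1, I, Pow(10, Rational(1, 2)))), Rational(-1, 33184)), -1) = Pow(Add(Rational(696863, 33184), Mul(-1, I, Pow(10, Rational(1, 2)))), -1)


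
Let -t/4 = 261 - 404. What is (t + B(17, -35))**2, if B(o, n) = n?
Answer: 288369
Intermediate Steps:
t = 572 (t = -4*(261 - 404) = -4*(-143) = 572)
(t + B(17, -35))**2 = (572 - 35)**2 = 537**2 = 288369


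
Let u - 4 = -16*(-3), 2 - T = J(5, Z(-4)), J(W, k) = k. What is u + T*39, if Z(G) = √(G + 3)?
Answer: 130 - 39*I ≈ 130.0 - 39.0*I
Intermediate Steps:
Z(G) = √(3 + G)
T = 2 - I (T = 2 - √(3 - 4) = 2 - √(-1) = 2 - I ≈ 2.0 - 1.0*I)
u = 52 (u = 4 - 16*(-3) = 4 + 48 = 52)
u + T*39 = 52 + (2 - I)*39 = 52 + (78 - 39*I) = 130 - 39*I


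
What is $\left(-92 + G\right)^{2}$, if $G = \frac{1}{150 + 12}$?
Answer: $\frac{222099409}{26244} \approx 8462.9$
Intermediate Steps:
$G = \frac{1}{162} \approx 0.0061728$
$\left(-92 + G\right)^{2} = \left(-92 + \frac{1}{162}\right)^{2} = \left(- \frac{14903}{162}\right)^{2} = \frac{222099409}{26244}$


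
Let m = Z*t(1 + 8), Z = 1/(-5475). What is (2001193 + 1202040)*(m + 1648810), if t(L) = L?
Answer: 9638778740372551/1825 ≈ 5.2815e+12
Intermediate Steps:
Z = -1/5475 ≈ -0.00018265
m = -3/1825 (m = -(1 + 8)/5475 = -1/5475*9 = -3/1825 ≈ -0.0016438)
(2001193 + 1202040)*(m + 1648810) = (2001193 + 1202040)*(-3/1825 + 1648810) = 3203233*(3009078247/1825) = 9638778740372551/1825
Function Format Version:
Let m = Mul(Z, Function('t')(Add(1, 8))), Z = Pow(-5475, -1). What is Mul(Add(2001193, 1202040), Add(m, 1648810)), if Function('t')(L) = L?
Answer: Rational(9638778740372551, 1825) ≈ 5.2815e+12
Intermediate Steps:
Z = Rational(-1, 5475) ≈ -0.00018265
m = Rational(-3, 1825) (m = Mul(Rational(-1, 5475), Add(1, 8)) = Mul(Rational(-1, 5475), 9) = Rational(-3, 1825) ≈ -0.0016438)
Mul(Add(2001193, 1202040), Add(m, 1648810)) = Mul(Add(2001193, 1202040), Add(Rational(-3, 1825), 1648810)) = Mul(3203233, Rational(3009078247, 1825)) = Rational(9638778740372551, 1825)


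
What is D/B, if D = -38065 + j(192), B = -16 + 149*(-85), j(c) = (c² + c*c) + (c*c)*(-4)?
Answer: 111793/12681 ≈ 8.8158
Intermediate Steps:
j(c) = -2*c² (j(c) = (c² + c²) + c²*(-4) = 2*c² - 4*c² = -2*c²)
B = -12681 (B = -16 - 12665 = -12681)
D = -111793 (D = -38065 - 2*192² = -38065 - 2*36864 = -38065 - 73728 = -111793)
D/B = -111793/(-12681) = -111793*(-1/12681) = 111793/12681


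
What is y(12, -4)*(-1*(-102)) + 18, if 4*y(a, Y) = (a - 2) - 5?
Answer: 291/2 ≈ 145.50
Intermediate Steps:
y(a, Y) = -7/4 + a/4 (y(a, Y) = ((a - 2) - 5)/4 = ((-2 + a) - 5)/4 = (-7 + a)/4 = -7/4 + a/4)
y(12, -4)*(-1*(-102)) + 18 = (-7/4 + (¼)*12)*(-1*(-102)) + 18 = (-7/4 + 3)*102 + 18 = (5/4)*102 + 18 = 255/2 + 18 = 291/2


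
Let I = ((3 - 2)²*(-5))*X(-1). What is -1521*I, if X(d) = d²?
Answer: 7605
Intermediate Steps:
I = -5 (I = ((3 - 2)²*(-5))*(-1)² = (1²*(-5))*1 = (1*(-5))*1 = -5*1 = -5)
-1521*I = -1521*(-5) = 7605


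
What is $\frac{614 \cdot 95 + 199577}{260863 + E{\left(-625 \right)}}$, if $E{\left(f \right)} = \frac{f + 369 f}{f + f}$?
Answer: $\frac{85969}{87016} \approx 0.98797$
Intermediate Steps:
$E{\left(f \right)} = 185$ ($E{\left(f \right)} = \frac{370 f}{2 f} = 370 f \frac{1}{2 f} = 185$)
$\frac{614 \cdot 95 + 199577}{260863 + E{\left(-625 \right)}} = \frac{614 \cdot 95 + 199577}{260863 + 185} = \frac{58330 + 199577}{261048} = 257907 \cdot \frac{1}{261048} = \frac{85969}{87016}$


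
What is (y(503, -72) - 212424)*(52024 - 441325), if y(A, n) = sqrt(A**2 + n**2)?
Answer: 82696875624 - 389301*sqrt(258193) ≈ 8.2499e+10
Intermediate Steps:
(y(503, -72) - 212424)*(52024 - 441325) = (sqrt(503**2 + (-72)**2) - 212424)*(52024 - 441325) = (sqrt(253009 + 5184) - 212424)*(-389301) = (sqrt(258193) - 212424)*(-389301) = (-212424 + sqrt(258193))*(-389301) = 82696875624 - 389301*sqrt(258193)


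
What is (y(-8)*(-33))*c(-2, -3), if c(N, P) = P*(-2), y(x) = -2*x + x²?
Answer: -15840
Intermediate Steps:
y(x) = x² - 2*x
c(N, P) = -2*P
(y(-8)*(-33))*c(-2, -3) = (-8*(-2 - 8)*(-33))*(-2*(-3)) = (-8*(-10)*(-33))*6 = (80*(-33))*6 = -2640*6 = -15840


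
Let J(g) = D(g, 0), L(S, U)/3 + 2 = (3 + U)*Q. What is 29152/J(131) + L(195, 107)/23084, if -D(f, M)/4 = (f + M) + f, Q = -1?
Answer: -21040528/756001 ≈ -27.831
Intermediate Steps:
D(f, M) = -8*f - 4*M (D(f, M) = -4*((f + M) + f) = -4*((M + f) + f) = -4*(M + 2*f) = -8*f - 4*M)
L(S, U) = -15 - 3*U (L(S, U) = -6 + 3*((3 + U)*(-1)) = -6 + 3*(-3 - U) = -6 + (-9 - 3*U) = -15 - 3*U)
J(g) = -8*g (J(g) = -8*g - 4*0 = -8*g + 0 = -8*g)
29152/J(131) + L(195, 107)/23084 = 29152/((-8*131)) + (-15 - 3*107)/23084 = 29152/(-1048) + (-15 - 321)*(1/23084) = 29152*(-1/1048) - 336*1/23084 = -3644/131 - 84/5771 = -21040528/756001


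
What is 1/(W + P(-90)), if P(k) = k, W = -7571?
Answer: -1/7661 ≈ -0.00013053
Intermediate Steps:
1/(W + P(-90)) = 1/(-7571 - 90) = 1/(-7661) = -1/7661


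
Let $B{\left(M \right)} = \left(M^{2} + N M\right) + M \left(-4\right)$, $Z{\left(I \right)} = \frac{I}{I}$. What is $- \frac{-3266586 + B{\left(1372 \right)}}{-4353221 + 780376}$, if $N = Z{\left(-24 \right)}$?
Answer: $- \frac{1388318}{3572845} \approx -0.38858$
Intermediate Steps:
$Z{\left(I \right)} = 1$
$N = 1$
$B{\left(M \right)} = M^{2} - 3 M$ ($B{\left(M \right)} = \left(M^{2} + 1 M\right) + M \left(-4\right) = \left(M^{2} + M\right) - 4 M = \left(M + M^{2}\right) - 4 M = M^{2} - 3 M$)
$- \frac{-3266586 + B{\left(1372 \right)}}{-4353221 + 780376} = - \frac{-3266586 + 1372 \left(-3 + 1372\right)}{-4353221 + 780376} = - \frac{-3266586 + 1372 \cdot 1369}{-3572845} = - \frac{\left(-3266586 + 1878268\right) \left(-1\right)}{3572845} = - \frac{\left(-1388318\right) \left(-1\right)}{3572845} = \left(-1\right) \frac{1388318}{3572845} = - \frac{1388318}{3572845}$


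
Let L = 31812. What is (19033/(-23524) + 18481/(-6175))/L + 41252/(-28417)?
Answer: -190642563360225323/131315905798162800 ≈ -1.4518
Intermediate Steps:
(19033/(-23524) + 18481/(-6175))/L + 41252/(-28417) = (19033/(-23524) + 18481/(-6175))/31812 + 41252/(-28417) = (19033*(-1/23524) + 18481*(-1/6175))*(1/31812) + 41252*(-1/28417) = (-19033/23524 - 18481/6175)*(1/31812) - 41252/28417 = -552275819/145260700*1/31812 - 41252/28417 = -552275819/4621033388400 - 41252/28417 = -190642563360225323/131315905798162800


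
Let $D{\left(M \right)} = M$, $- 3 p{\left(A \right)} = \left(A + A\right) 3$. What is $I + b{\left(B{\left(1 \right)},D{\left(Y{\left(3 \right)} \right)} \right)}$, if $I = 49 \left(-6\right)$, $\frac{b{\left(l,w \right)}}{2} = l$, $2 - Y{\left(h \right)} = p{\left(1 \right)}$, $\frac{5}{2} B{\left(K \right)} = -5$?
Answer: $-298$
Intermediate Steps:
$p{\left(A \right)} = - 2 A$ ($p{\left(A \right)} = - \frac{\left(A + A\right) 3}{3} = - \frac{2 A 3}{3} = - \frac{6 A}{3} = - 2 A$)
$B{\left(K \right)} = -2$ ($B{\left(K \right)} = \frac{2}{5} \left(-5\right) = -2$)
$Y{\left(h \right)} = 4$ ($Y{\left(h \right)} = 2 - \left(-2\right) 1 = 2 - -2 = 2 + 2 = 4$)
$b{\left(l,w \right)} = 2 l$
$I = -294$
$I + b{\left(B{\left(1 \right)},D{\left(Y{\left(3 \right)} \right)} \right)} = -294 + 2 \left(-2\right) = -294 - 4 = -298$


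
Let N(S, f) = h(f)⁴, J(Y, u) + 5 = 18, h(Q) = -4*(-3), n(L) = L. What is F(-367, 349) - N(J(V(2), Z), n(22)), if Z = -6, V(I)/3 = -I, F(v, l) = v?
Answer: -21103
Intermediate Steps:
h(Q) = 12
V(I) = -3*I (V(I) = 3*(-I) = -3*I)
J(Y, u) = 13 (J(Y, u) = -5 + 18 = 13)
N(S, f) = 20736 (N(S, f) = 12⁴ = 20736)
F(-367, 349) - N(J(V(2), Z), n(22)) = -367 - 1*20736 = -367 - 20736 = -21103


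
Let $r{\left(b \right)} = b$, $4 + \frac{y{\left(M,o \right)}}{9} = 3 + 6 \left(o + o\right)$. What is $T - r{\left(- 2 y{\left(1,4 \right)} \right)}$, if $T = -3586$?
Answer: $-2740$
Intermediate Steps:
$y{\left(M,o \right)} = -9 + 108 o$ ($y{\left(M,o \right)} = -36 + 9 \left(3 + 6 \left(o + o\right)\right) = -36 + 9 \left(3 + 6 \cdot 2 o\right) = -36 + 9 \left(3 + 12 o\right) = -36 + \left(27 + 108 o\right) = -9 + 108 o$)
$T - r{\left(- 2 y{\left(1,4 \right)} \right)} = -3586 - - 2 \left(-9 + 108 \cdot 4\right) = -3586 - - 2 \left(-9 + 432\right) = -3586 - \left(-2\right) 423 = -3586 - -846 = -3586 + 846 = -2740$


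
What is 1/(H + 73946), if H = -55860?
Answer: 1/18086 ≈ 5.5291e-5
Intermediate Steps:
1/(H + 73946) = 1/(-55860 + 73946) = 1/18086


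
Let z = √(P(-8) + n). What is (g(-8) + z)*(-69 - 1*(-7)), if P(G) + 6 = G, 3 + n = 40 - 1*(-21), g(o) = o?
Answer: 496 - 124*√11 ≈ 84.739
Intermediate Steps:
n = 58 (n = -3 + (40 - 1*(-21)) = -3 + (40 + 21) = -3 + 61 = 58)
P(G) = -6 + G
z = 2*√11 (z = √((-6 - 8) + 58) = √(-14 + 58) = √44 = 2*√11 ≈ 6.6332)
(g(-8) + z)*(-69 - 1*(-7)) = (-8 + 2*√11)*(-69 - 1*(-7)) = (-8 + 2*√11)*(-69 + 7) = (-8 + 2*√11)*(-62) = 496 - 124*√11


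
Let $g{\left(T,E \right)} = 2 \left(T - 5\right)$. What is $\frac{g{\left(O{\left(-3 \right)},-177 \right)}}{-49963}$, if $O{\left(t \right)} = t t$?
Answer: $- \frac{8}{49963} \approx -0.00016012$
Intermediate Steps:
$O{\left(t \right)} = t^{2}$
$g{\left(T,E \right)} = -10 + 2 T$ ($g{\left(T,E \right)} = 2 \left(-5 + T\right) = -10 + 2 T$)
$\frac{g{\left(O{\left(-3 \right)},-177 \right)}}{-49963} = \frac{-10 + 2 \left(-3\right)^{2}}{-49963} = \left(-10 + 2 \cdot 9\right) \left(- \frac{1}{49963}\right) = \left(-10 + 18\right) \left(- \frac{1}{49963}\right) = 8 \left(- \frac{1}{49963}\right) = - \frac{8}{49963}$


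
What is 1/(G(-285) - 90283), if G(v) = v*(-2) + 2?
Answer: -1/89711 ≈ -1.1147e-5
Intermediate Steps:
G(v) = 2 - 2*v (G(v) = -2*v + 2 = 2 - 2*v)
1/(G(-285) - 90283) = 1/((2 - 2*(-285)) - 90283) = 1/((2 + 570) - 90283) = 1/(572 - 90283) = 1/(-89711) = -1/89711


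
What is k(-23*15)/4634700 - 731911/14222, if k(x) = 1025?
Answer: -67843466683/1318294068 ≈ -51.463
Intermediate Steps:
k(-23*15)/4634700 - 731911/14222 = 1025/4634700 - 731911/14222 = 1025*(1/4634700) - 731911*1/14222 = 41/185388 - 731911/14222 = -67843466683/1318294068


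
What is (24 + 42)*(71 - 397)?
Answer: -21516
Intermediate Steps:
(24 + 42)*(71 - 397) = 66*(-326) = -21516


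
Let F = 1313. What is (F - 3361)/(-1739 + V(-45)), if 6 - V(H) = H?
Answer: 256/211 ≈ 1.2133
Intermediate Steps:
V(H) = 6 - H
(F - 3361)/(-1739 + V(-45)) = (1313 - 3361)/(-1739 + (6 - 1*(-45))) = -2048/(-1739 + (6 + 45)) = -2048/(-1739 + 51) = -2048/(-1688) = -2048*(-1/1688) = 256/211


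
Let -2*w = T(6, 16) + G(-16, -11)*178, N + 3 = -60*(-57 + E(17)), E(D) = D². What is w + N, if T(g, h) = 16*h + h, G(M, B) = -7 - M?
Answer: -14860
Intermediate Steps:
T(g, h) = 17*h
N = -13923 (N = -3 - 60*(-57 + 17²) = -3 - 60*(-57 + 289) = -3 - 60*232 = -3 - 13920 = -13923)
w = -937 (w = -(17*16 + (-7 - 1*(-16))*178)/2 = -(272 + (-7 + 16)*178)/2 = -(272 + 9*178)/2 = -(272 + 1602)/2 = -½*1874 = -937)
w + N = -937 - 13923 = -14860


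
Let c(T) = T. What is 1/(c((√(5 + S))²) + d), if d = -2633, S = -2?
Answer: -1/2630 ≈ -0.00038023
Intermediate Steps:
1/(c((√(5 + S))²) + d) = 1/((√(5 - 2))² - 2633) = 1/((√3)² - 2633) = 1/(3 - 2633) = 1/(-2630) = -1/2630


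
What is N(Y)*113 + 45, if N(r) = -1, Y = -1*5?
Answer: -68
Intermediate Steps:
Y = -5
N(Y)*113 + 45 = -1*113 + 45 = -113 + 45 = -68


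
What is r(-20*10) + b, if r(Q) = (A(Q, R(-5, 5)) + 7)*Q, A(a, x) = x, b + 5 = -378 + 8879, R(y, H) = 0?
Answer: 7096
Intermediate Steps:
b = 8496 (b = -5 + (-378 + 8879) = -5 + 8501 = 8496)
r(Q) = 7*Q (r(Q) = (0 + 7)*Q = 7*Q)
r(-20*10) + b = 7*(-20*10) + 8496 = 7*(-200) + 8496 = -1400 + 8496 = 7096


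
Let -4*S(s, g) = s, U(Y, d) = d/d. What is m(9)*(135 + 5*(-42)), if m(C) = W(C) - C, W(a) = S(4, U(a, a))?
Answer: 750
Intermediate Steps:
U(Y, d) = 1
S(s, g) = -s/4
W(a) = -1 (W(a) = -1/4*4 = -1)
m(C) = -1 - C
m(9)*(135 + 5*(-42)) = (-1 - 1*9)*(135 + 5*(-42)) = (-1 - 9)*(135 - 210) = -10*(-75) = 750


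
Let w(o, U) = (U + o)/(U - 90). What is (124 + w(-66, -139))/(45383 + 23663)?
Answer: 28601/15811534 ≈ 0.0018089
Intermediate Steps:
w(o, U) = (U + o)/(-90 + U)
(124 + w(-66, -139))/(45383 + 23663) = (124 + (-139 - 66)/(-90 - 139))/(45383 + 23663) = (124 - 205/(-229))/69046 = (124 - 1/229*(-205))*(1/69046) = (124 + 205/229)*(1/69046) = (28601/229)*(1/69046) = 28601/15811534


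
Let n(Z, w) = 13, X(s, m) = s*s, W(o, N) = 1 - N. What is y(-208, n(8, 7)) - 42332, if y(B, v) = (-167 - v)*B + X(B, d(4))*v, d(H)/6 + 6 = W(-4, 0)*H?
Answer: 557540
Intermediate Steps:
d(H) = -36 + 6*H (d(H) = -36 + 6*((1 - 1*0)*H) = -36 + 6*((1 + 0)*H) = -36 + 6*(1*H) = -36 + 6*H)
X(s, m) = s²
y(B, v) = B*(-167 - v) + v*B² (y(B, v) = (-167 - v)*B + B²*v = B*(-167 - v) + v*B²)
y(-208, n(8, 7)) - 42332 = -208*(-167 - 1*13 - 208*13) - 42332 = -208*(-167 - 13 - 2704) - 42332 = -208*(-2884) - 42332 = 599872 - 42332 = 557540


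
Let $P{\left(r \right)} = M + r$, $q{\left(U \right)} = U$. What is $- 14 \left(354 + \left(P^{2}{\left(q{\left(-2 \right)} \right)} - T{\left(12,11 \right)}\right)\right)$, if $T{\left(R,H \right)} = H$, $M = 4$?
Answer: $-4858$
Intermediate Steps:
$P{\left(r \right)} = 4 + r$
$- 14 \left(354 + \left(P^{2}{\left(q{\left(-2 \right)} \right)} - T{\left(12,11 \right)}\right)\right) = - 14 \left(354 + \left(\left(4 - 2\right)^{2} - 11\right)\right) = - 14 \left(354 - \left(11 - 2^{2}\right)\right) = - 14 \left(354 + \left(4 - 11\right)\right) = - 14 \left(354 - 7\right) = \left(-14\right) 347 = -4858$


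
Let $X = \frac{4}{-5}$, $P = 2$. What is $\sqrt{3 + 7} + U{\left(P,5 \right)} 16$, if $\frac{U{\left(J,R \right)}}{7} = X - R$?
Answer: $- \frac{3248}{5} + \sqrt{10} \approx -646.44$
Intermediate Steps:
$X = - \frac{4}{5}$ ($X = 4 \left(- \frac{1}{5}\right) = - \frac{4}{5} \approx -0.8$)
$U{\left(J,R \right)} = - \frac{28}{5} - 7 R$ ($U{\left(J,R \right)} = 7 \left(- \frac{4}{5} - R\right) = - \frac{28}{5} - 7 R$)
$\sqrt{3 + 7} + U{\left(P,5 \right)} 16 = \sqrt{3 + 7} + \left(- \frac{28}{5} - 35\right) 16 = \sqrt{10} + \left(- \frac{28}{5} - 35\right) 16 = \sqrt{10} - \frac{3248}{5} = - \frac{3248}{5} + \sqrt{10}$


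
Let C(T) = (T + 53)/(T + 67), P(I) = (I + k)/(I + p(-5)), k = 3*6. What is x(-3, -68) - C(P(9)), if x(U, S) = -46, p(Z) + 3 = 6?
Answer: -12963/277 ≈ -46.798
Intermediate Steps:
p(Z) = 3 (p(Z) = -3 + 6 = 3)
k = 18
P(I) = (18 + I)/(3 + I) (P(I) = (I + 18)/(I + 3) = (18 + I)/(3 + I))
C(T) = (53 + T)/(67 + T)
x(-3, -68) - C(P(9)) = -46 - (53 + (18 + 9)/(3 + 9))/(67 + (18 + 9)/(3 + 9)) = -46 - (53 + 27/12)/(67 + 27/12) = -46 - (53 + (1/12)*27)/(67 + (1/12)*27) = -46 - (53 + 9/4)/(67 + 9/4) = -46 - 221/(277/4*4) = -46 - 4*221/(277*4) = -46 - 1*221/277 = -46 - 221/277 = -12963/277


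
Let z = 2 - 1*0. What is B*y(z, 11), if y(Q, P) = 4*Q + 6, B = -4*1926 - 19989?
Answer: -387702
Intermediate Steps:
B = -27693 (B = -7704 - 19989 = -27693)
z = 2 (z = 2 + 0 = 2)
y(Q, P) = 6 + 4*Q
B*y(z, 11) = -27693*(6 + 4*2) = -27693*(6 + 8) = -27693*14 = -387702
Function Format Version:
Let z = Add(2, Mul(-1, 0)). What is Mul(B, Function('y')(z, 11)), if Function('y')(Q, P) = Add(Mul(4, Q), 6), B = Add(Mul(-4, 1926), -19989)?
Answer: -387702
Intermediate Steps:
B = -27693 (B = Add(-7704, -19989) = -27693)
z = 2 (z = Add(2, 0) = 2)
Function('y')(Q, P) = Add(6, Mul(4, Q))
Mul(B, Function('y')(z, 11)) = Mul(-27693, Add(6, Mul(4, 2))) = Mul(-27693, Add(6, 8)) = Mul(-27693, 14) = -387702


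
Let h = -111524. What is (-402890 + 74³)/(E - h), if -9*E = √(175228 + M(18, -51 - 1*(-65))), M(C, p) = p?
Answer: 3514009716/167907605569 + 3501*√175242/167907605569 ≈ 0.020937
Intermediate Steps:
E = -√175242/9 (E = -√(175228 + (-51 - 1*(-65)))/9 = -√(175228 + (-51 + 65))/9 = -√(175228 + 14)/9 = -√175242/9 ≈ -46.513)
(-402890 + 74³)/(E - h) = (-402890 + 74³)/(-√175242/9 - 1*(-111524)) = (-402890 + 405224)/(-√175242/9 + 111524) = 2334/(111524 - √175242/9)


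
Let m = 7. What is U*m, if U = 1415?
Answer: 9905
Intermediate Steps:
U*m = 1415*7 = 9905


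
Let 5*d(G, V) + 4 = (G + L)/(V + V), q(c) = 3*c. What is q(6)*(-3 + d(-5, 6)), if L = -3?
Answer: -354/5 ≈ -70.800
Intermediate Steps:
d(G, V) = -⅘ + (-3 + G)/(10*V) (d(G, V) = -⅘ + ((G - 3)/(V + V))/5 = -⅘ + ((-3 + G)/((2*V)))/5 = -⅘ + ((-3 + G)*(1/(2*V)))/5 = -⅘ + ((-3 + G)/(2*V))/5 = -⅘ + (-3 + G)/(10*V))
q(6)*(-3 + d(-5, 6)) = (3*6)*(-3 + (⅒)*(-3 - 5 - 8*6)/6) = 18*(-3 + (⅒)*(⅙)*(-3 - 5 - 48)) = 18*(-3 + (⅒)*(⅙)*(-56)) = 18*(-3 - 14/15) = 18*(-59/15) = -354/5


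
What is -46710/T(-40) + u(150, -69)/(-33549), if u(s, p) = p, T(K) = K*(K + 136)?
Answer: 17414875/1431424 ≈ 12.166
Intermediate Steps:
T(K) = K*(136 + K)
-46710/T(-40) + u(150, -69)/(-33549) = -46710*(-1/(40*(136 - 40))) - 69/(-33549) = -46710/((-40*96)) - 69*(-1/33549) = -46710/(-3840) + 23/11183 = -46710*(-1/3840) + 23/11183 = 1557/128 + 23/11183 = 17414875/1431424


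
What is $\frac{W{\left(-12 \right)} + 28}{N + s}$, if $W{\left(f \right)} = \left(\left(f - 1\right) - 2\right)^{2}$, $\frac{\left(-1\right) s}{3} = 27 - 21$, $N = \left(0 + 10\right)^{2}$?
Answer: $\frac{253}{82} \approx 3.0854$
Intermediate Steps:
$N = 100$ ($N = 10^{2} = 100$)
$s = -18$ ($s = - 3 \left(27 - 21\right) = \left(-3\right) 6 = -18$)
$W{\left(f \right)} = \left(-3 + f\right)^{2}$ ($W{\left(f \right)} = \left(\left(-1 + f\right) - 2\right)^{2} = \left(-3 + f\right)^{2}$)
$\frac{W{\left(-12 \right)} + 28}{N + s} = \frac{\left(-3 - 12\right)^{2} + 28}{100 - 18} = \frac{\left(-15\right)^{2} + 28}{82} = \left(225 + 28\right) \frac{1}{82} = 253 \cdot \frac{1}{82} = \frac{253}{82}$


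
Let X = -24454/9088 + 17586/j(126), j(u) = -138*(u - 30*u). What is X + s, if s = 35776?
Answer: 2276894935163/63647808 ≈ 35773.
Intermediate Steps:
j(u) = 4002*u (j(u) = -(-4002)*u = 4002*u)
X = -169043845/63647808 (X = -24454/9088 + 17586/((4002*126)) = -24454*1/9088 + 17586/504252 = -12227/4544 + 17586*(1/504252) = -12227/4544 + 977/28014 = -169043845/63647808 ≈ -2.6559)
X + s = -169043845/63647808 + 35776 = 2276894935163/63647808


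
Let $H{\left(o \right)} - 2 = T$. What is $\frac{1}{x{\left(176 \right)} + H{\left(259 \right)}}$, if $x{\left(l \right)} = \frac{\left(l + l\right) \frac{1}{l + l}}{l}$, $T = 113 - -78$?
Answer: $\frac{176}{33969} \approx 0.0051812$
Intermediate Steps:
$T = 191$ ($T = 113 + 78 = 191$)
$H{\left(o \right)} = 193$ ($H{\left(o \right)} = 2 + 191 = 193$)
$x{\left(l \right)} = \frac{1}{l}$ ($x{\left(l \right)} = \frac{2 l \frac{1}{2 l}}{l} = 1 \frac{1}{l} = \frac{1}{l}$)
$\frac{1}{x{\left(176 \right)} + H{\left(259 \right)}} = \frac{1}{\frac{1}{176} + 193} = \frac{1}{\frac{33969}{176}} = \frac{176}{33969}$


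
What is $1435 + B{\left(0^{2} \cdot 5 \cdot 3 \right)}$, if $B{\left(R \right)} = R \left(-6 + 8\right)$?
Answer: $1435$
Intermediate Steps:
$B{\left(R \right)} = 2 R$ ($B{\left(R \right)} = R 2 = 2 R$)
$1435 + B{\left(0^{2} \cdot 5 \cdot 3 \right)} = 1435 + 2 \cdot 0^{2} \cdot 5 \cdot 3 = 1435 + 2 \cdot 0 \cdot 5 \cdot 3 = 1435 + 2 \cdot 0 \cdot 3 = 1435 + 2 \cdot 0 = 1435 + 0 = 1435$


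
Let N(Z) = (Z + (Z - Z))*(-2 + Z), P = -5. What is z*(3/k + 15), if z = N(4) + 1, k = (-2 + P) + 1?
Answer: 261/2 ≈ 130.50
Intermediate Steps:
k = -6 (k = (-2 - 5) + 1 = -7 + 1 = -6)
N(Z) = Z*(-2 + Z) (N(Z) = (Z + 0)*(-2 + Z) = Z*(-2 + Z))
z = 9 (z = 4*(-2 + 4) + 1 = 4*2 + 1 = 8 + 1 = 9)
z*(3/k + 15) = 9*(3/(-6) + 15) = 9*(3*(-⅙) + 15) = 9*(-½ + 15) = 9*(29/2) = 261/2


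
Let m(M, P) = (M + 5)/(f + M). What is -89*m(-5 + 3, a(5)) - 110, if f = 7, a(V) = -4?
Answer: -817/5 ≈ -163.40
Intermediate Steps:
m(M, P) = (5 + M)/(7 + M) (m(M, P) = (M + 5)/(7 + M) = (5 + M)/(7 + M))
-89*m(-5 + 3, a(5)) - 110 = -89*(5 + (-5 + 3))/(7 + (-5 + 3)) - 110 = -89*(5 - 2)/(7 - 2) - 110 = -89*3/5 - 110 = -89*⅗ - 110 = -267/5 - 110 = -817/5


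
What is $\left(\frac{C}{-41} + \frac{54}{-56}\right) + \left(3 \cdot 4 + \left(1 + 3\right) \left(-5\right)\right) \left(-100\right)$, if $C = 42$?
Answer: $\frac{916117}{1148} \approx 798.01$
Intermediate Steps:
$\left(\frac{C}{-41} + \frac{54}{-56}\right) + \left(3 \cdot 4 + \left(1 + 3\right) \left(-5\right)\right) \left(-100\right) = \left(\frac{42}{-41} + \frac{54}{-56}\right) + \left(3 \cdot 4 + \left(1 + 3\right) \left(-5\right)\right) \left(-100\right) = \left(42 \left(- \frac{1}{41}\right) + 54 \left(- \frac{1}{56}\right)\right) + \left(12 + 4 \left(-5\right)\right) \left(-100\right) = \left(- \frac{42}{41} - \frac{27}{28}\right) + \left(12 - 20\right) \left(-100\right) = - \frac{2283}{1148} - -800 = - \frac{2283}{1148} + 800 = \frac{916117}{1148}$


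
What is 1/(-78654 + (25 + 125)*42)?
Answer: -1/72354 ≈ -1.3821e-5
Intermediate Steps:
1/(-78654 + (25 + 125)*42) = 1/(-78654 + 150*42) = 1/(-78654 + 6300) = 1/(-72354) = -1/72354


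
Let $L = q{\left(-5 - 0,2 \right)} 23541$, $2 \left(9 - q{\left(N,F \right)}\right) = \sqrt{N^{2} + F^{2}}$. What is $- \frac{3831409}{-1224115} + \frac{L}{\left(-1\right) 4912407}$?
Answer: $\frac{687484754464}{222716707215} + \frac{7847 \sqrt{29}}{3274938} \approx 3.0997$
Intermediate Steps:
$q{\left(N,F \right)} = 9 - \frac{\sqrt{F^{2} + N^{2}}}{2}$ ($q{\left(N,F \right)} = 9 - \frac{\sqrt{N^{2} + F^{2}}}{2} = 9 - \frac{\sqrt{F^{2} + N^{2}}}{2}$)
$L = 211869 - \frac{23541 \sqrt{29}}{2}$ ($L = \left(9 - \frac{\sqrt{2^{2} + \left(-5 - 0\right)^{2}}}{2}\right) 23541 = \left(9 - \frac{\sqrt{4 + \left(-5 + 0\right)^{2}}}{2}\right) 23541 = \left(9 - \frac{\sqrt{4 + \left(-5\right)^{2}}}{2}\right) 23541 = \left(9 - \frac{\sqrt{4 + 25}}{2}\right) 23541 = \left(9 - \frac{\sqrt{29}}{2}\right) 23541 = 211869 - \frac{23541 \sqrt{29}}{2} \approx 1.4848 \cdot 10^{5}$)
$- \frac{3831409}{-1224115} + \frac{L}{\left(-1\right) 4912407} = - \frac{3831409}{-1224115} + \frac{211869 - \frac{23541 \sqrt{29}}{2}}{\left(-1\right) 4912407} = \left(-3831409\right) \left(- \frac{1}{1224115}\right) + \frac{211869 - \frac{23541 \sqrt{29}}{2}}{-4912407} = \frac{3831409}{1224115} + \left(211869 - \frac{23541 \sqrt{29}}{2}\right) \left(- \frac{1}{4912407}\right) = \frac{3831409}{1224115} - \left(\frac{7847}{181941} - \frac{7847 \sqrt{29}}{3274938}\right) = \frac{687484754464}{222716707215} + \frac{7847 \sqrt{29}}{3274938}$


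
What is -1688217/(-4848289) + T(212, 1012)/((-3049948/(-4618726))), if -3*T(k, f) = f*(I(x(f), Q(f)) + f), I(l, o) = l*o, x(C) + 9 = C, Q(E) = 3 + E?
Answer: -524852186707695120787/1008206545839 ≈ -5.2058e+8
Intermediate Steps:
x(C) = -9 + C
T(k, f) = -f*(f + (-9 + f)*(3 + f))/3 (T(k, f) = -f*((-9 + f)*(3 + f) + f)/3 = -f*(f + (-9 + f)*(3 + f))/3)
-1688217/(-4848289) + T(212, 1012)/((-3049948/(-4618726))) = -1688217/(-4848289) + ((⅓)*1012*(27 - 1*1012² + 5*1012))/((-3049948/(-4618726))) = -1688217*(-1/4848289) + ((⅓)*1012*(27 - 1*1024144 + 5060))/((-3049948*(-1/4618726))) = 1688217/4848289 + ((⅓)*1012*(27 - 1024144 + 5060))/(1524974/2309363) = 1688217/4848289 + ((⅓)*1012*(-1019057))*(2309363/1524974) = 1688217/4848289 - 1031285684/3*2309363/1524974 = 1688217/4848289 - 108255136411786/207951 = -524852186707695120787/1008206545839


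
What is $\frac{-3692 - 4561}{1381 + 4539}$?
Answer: $- \frac{8253}{5920} \approx -1.3941$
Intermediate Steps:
$\frac{-3692 - 4561}{1381 + 4539} = - \frac{8253}{5920}$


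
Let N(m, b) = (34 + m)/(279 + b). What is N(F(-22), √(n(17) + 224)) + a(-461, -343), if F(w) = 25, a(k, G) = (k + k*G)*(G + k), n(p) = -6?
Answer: -9839510714043/77623 - 59*√218/77623 ≈ -1.2676e+8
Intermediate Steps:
a(k, G) = (G + k)*(k + G*k) (a(k, G) = (k + G*k)*(G + k) = (G + k)*(k + G*k))
N(m, b) = (34 + m)/(279 + b)
N(F(-22), √(n(17) + 224)) + a(-461, -343) = (34 + 25)/(279 + √(-6 + 224)) - 461*(-343 - 461 + (-343)² - 343*(-461)) = 59/(279 + √218) - 461*(-343 - 461 + 117649 + 158123) = 59/(279 + √218) - 461*274968 = 59/(279 + √218) - 126760248 = -126760248 + 59/(279 + √218)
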